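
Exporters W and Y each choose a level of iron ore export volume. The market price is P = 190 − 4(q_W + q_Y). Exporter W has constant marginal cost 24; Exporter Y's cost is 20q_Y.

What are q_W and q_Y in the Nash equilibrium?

Exporter W's profit: π = q_W(190 − 4(q_W + q_Y)) − 24q_W.
∂π/∂q_W = 166 − 8q_W − 4q_Y = 0, so q_W = 20.75 − 0.5q_Y.
By the same steps for Y: q_Y = 21.25 − 0.5q_W.
Substituting the second reaction function into the first: q_W = 20.75 − 0.5(21.25 − 0.5q_W), which gives 0.75q_W = 10.125 ⇒ q_W = 13.5.
Then q_Y = 21.25 − 0.5·13.5 = 14.5.

13.5, 14.5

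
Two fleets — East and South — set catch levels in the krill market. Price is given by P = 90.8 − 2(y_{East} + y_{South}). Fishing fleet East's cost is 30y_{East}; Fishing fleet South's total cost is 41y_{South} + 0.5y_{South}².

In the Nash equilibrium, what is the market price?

Fishing fleet East's profit: π = y_{East}(90.8 − 2(y_{East} + y_{South})) − 30y_{East}.
∂π/∂y_{East} = 60.8 − 4y_{East} − 2y_{South} = 0, so y_{East} = 15.2 − 0.5y_{South}.
For South: ∂π/∂y_{South} = 49.8 − 5y_{South} − 2y_{East} = 0 ⇒ y_{South} = 9.96 − 0.4y_{East}.
Plugging y_{South} into East's best response: y_{East} = 15.2 − 0.5(9.96 − 0.4y_{East}) ⇒ 0.8y_{East} = 10.22, so y_{East} = 12.775.
Then y_{South} = 9.96 − 0.4·12.775 = 4.85.
Equilibrium price: P = 90.8 − 2·17.625 = 55.55.

55.55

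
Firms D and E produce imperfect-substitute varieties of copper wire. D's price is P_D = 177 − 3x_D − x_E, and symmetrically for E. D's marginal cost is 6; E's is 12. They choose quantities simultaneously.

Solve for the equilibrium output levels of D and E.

Firm D's profit: π = x_D(177 − 3x_D − x_E) − 6x_D.
∂π/∂x_D = 171 − 6x_D − x_E = 0 ⇒ x_D = 28.5 − (1/6)x_E.
Similarly x_E = 27.5 − (1/6)x_D.
Substituting the second reaction function into the first: x_D = 28.5 − (1/6)(27.5 − (1/6)x_D), which gives (35/36)x_D = 287/12 ⇒ x_D = 24.6.
Then x_E = 27.5 − (1/6)·24.6 = 23.4.

24.6, 23.4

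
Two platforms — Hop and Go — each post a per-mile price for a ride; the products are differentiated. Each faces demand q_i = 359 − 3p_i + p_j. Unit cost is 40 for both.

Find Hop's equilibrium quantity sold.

Hop's profit: π = (p_{Hop} − 40)(359 − 3p_{Hop} + p_{Go}).
∂π/∂p_{Hop} = 479 − 6p_{Hop} + p_{Go} = 0 ⇒ p_{Hop} = 479/6 + (1/6)p_{Go}.
Setting p_{Hop} = p_{Go} in the reaction function: p_{Hop} = 479/6 + (1/6)p_{Hop}, so p_{Hop} = (479/6) / (5/6) = 95.8.
q_{Hop} = 359 − 3·95.8 + 95.8 = 167.4.

167.4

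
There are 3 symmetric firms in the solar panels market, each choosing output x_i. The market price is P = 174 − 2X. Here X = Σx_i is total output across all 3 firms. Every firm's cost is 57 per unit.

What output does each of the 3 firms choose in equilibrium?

A representative firm's profit is π_i = x_i(174 − 2X) − 57x_i, with X = x_i + Σ_{j≠i} x_j.
First-order condition: 117 − 4x_i − 2Σ_{j≠i} x_j = 0.
Imposing symmetry (x_j = x for all j) turns Σ_{j≠i} x_j into 2x, so 117 = 8x and x = 14.625.

14.625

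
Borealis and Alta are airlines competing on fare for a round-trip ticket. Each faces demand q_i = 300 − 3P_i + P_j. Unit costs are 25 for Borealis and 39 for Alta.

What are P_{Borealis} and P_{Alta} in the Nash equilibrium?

76.2, 82.2

Borealis's profit: π = (P_{Borealis} − 25)(300 − 3P_{Borealis} + P_{Alta}).
∂π/∂P_{Borealis} = 375 − 6P_{Borealis} + P_{Alta} = 0 ⇒ P_{Borealis} = 62.5 + (1/6)P_{Alta}.
Similarly P_{Alta} = 69.5 + (1/6)P_{Borealis}.
Substituting the second reaction function into the first: P_{Borealis} = 62.5 + (1/6)(69.5 + (1/6)P_{Borealis}), which gives (35/36)P_{Borealis} = 889/12 ⇒ P_{Borealis} = 76.2.
Then P_{Alta} = 69.5 + (1/6)·76.2 = 82.2.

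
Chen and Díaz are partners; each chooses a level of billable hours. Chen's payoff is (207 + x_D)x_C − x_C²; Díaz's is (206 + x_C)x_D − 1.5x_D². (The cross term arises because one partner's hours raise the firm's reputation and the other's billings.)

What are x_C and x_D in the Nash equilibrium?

165.4, 123.8

Expanding Chen's payoff: 207x_C + x_Dx_C − x_C².
∂π/∂x_C = 207 + x_D − 2x_C = 0, so x_C = 103.5 + 0.5x_D.
Likewise for Díaz: x_D = 206/3 + (1/3)x_C.
Solving the two reaction functions simultaneously: (1 − (0.5)(1/3))x_C = 103.5 + 0.5·(206/3), so (5/6)x_C = 827/6 and x_C = 165.4.
Then x_D = 206/3 + (1/3)·165.4 = 123.8.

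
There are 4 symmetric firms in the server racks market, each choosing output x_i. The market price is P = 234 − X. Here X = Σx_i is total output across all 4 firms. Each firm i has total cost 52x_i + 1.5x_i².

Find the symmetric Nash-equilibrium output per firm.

22.75

A representative firm's profit is π_i = x_i(234 − X) − 52x_i − 1.5x_i², with X = x_i + Σ_{j≠i} x_j.
First-order condition: 182 − 5x_i − Σ_{j≠i} x_j = 0.
In a symmetric equilibrium every firm chooses the same x, so Σ_{j≠i} x_j = 3x. The condition becomes 182 − 8x = 0, giving x = 182/8 = 22.75.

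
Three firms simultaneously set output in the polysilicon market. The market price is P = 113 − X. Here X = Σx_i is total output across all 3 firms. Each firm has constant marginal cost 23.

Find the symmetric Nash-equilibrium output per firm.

A representative firm's profit is π_i = x_i(113 − X) − 23x_i, with X = x_i + Σ_{j≠i} x_j.
First-order condition: 90 − 2x_i − Σ_{j≠i} x_j = 0.
In a symmetric equilibrium every firm chooses the same x, so Σ_{j≠i} x_j = 2x. The condition becomes 90 − 4x = 0, giving x = 90/4 = 22.5.

22.5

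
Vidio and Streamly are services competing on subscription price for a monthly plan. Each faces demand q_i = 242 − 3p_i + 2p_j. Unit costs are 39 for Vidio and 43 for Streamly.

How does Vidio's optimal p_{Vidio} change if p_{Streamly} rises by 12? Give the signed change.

Vidio's profit: π = (p_{Vidio} − 39)(242 − 3p_{Vidio} + 2p_{Streamly}).
∂π/∂p_{Vidio} = 359 − 6p_{Vidio} + 2p_{Streamly} = 0 ⇒ p_{Vidio} = 359/6 + (1/3)p_{Streamly}.
The reaction-function slope is 1/3, so a 12-unit rise in p_{Streamly} moves p_{Vidio} by 1/3 × 12 = 4. Vidio's best response rises — the actions are strategic complements.

4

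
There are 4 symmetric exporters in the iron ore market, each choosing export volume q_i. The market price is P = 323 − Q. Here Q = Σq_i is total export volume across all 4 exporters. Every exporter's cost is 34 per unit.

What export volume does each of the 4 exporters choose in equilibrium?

57.8

A representative exporter's profit is π_i = q_i(323 − Q) − 34q_i, with Q = q_i + Σ_{j≠i} q_j.
First-order condition: 289 − 2q_i − Σ_{j≠i} q_j = 0.
Imposing symmetry (q_j = q for all j) turns Σ_{j≠i} q_j into 3q, so 289 = 5q and q = 57.8.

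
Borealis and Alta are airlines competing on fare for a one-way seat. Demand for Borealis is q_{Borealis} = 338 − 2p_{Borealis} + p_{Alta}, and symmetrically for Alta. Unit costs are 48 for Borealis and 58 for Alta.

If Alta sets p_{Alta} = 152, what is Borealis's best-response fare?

Borealis's profit: π = (p_{Borealis} − 48)(338 − 2p_{Borealis} + p_{Alta}).
∂π/∂p_{Borealis} = 434 − 4p_{Borealis} + p_{Alta} = 0 ⇒ p_{Borealis} = 108.5 + 0.25p_{Alta}.
At p_{Alta} = 152: p_{Borealis} = 108.5 + 0.25·152 = 146.5.

146.5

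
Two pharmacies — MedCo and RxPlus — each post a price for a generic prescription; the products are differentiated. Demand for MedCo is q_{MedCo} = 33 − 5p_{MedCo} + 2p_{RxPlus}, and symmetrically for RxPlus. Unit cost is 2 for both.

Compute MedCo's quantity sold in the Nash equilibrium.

MedCo's profit: π = (p_{MedCo} − 2)(33 − 5p_{MedCo} + 2p_{RxPlus}).
∂π/∂p_{MedCo} = 43 − 10p_{MedCo} + 2p_{RxPlus} = 0 ⇒ p_{MedCo} = 4.3 + 0.2p_{RxPlus}.
Setting p_{MedCo} = p_{RxPlus} in the reaction function: p_{MedCo} = 4.3 + 0.2p_{MedCo}, so p_{MedCo} = 4.3 / 0.8 = 5.375.
q_{MedCo} = 33 − 5·5.375 + 2·5.375 = 16.875.

16.875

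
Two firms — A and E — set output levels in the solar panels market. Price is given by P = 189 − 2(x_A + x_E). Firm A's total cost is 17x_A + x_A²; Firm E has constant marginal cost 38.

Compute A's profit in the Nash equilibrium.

Firm A's profit: π = x_A(189 − 2(x_A + x_E)) − 17x_A − x_A².
∂π/∂x_A = 172 − 6x_A − 2x_E = 0, so x_A = 86/3 − (1/3)x_E.
For E: ∂π/∂x_E = 151 − 4x_E − 2x_A = 0 ⇒ x_E = 37.75 − 0.5x_A.
Plugging x_E into A's best response: x_A = 86/3 − (1/3)(37.75 − 0.5x_A) ⇒ (5/6)x_A = 193/12, so x_A = 19.3.
Then x_E = 37.75 − 0.5·19.3 = 28.1.
Price P = 189 − 2·47.4 = 94.2.
A's profit: (94.2 − 17)·19.3 − (19.3)² = 1117.47.

1117.47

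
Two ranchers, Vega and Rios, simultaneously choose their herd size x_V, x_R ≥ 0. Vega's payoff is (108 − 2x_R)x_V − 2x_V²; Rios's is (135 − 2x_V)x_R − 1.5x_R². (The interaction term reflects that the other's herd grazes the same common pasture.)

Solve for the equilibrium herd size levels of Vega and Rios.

6.75, 40.5

Expanding Vega's payoff: 108x_V − 2x_Rx_V − 2x_V².
∂π/∂x_V = 108 − 2x_R − 4x_V = 0, so x_V = 27 − 0.5x_R.
Likewise for Rios: x_R = 45 − (2/3)x_V.
Substituting the second reaction function into the first: x_V = 27 − 0.5(45 − (2/3)x_V), which gives (2/3)x_V = 4.5 ⇒ x_V = 6.75.
Then x_R = 45 − (2/3)·6.75 = 40.5.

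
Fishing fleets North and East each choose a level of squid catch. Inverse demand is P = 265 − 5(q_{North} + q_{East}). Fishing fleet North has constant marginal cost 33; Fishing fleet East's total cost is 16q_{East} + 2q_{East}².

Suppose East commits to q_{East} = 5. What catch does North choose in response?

20.7

Fishing fleet North's profit: π = q_{North}(265 − 5(q_{North} + q_{East})) − 33q_{North}.
∂π/∂q_{North} = 232 − 10q_{North} − 5q_{East} = 0, so q_{North} = 23.2 − 0.5q_{East}.
At q_{East} = 5: q_{North} = 23.2 − 0.5·5 = 20.7.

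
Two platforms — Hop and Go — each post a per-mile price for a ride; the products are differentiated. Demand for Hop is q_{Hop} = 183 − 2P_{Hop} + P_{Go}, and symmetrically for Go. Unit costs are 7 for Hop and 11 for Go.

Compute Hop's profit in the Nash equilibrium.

7009.28

Hop's profit: π = (P_{Hop} − 7)(183 − 2P_{Hop} + P_{Go}).
∂π/∂P_{Hop} = 197 − 4P_{Hop} + P_{Go} = 0 ⇒ P_{Hop} = 49.25 + 0.25P_{Go}.
Similarly P_{Go} = 51.25 + 0.25P_{Hop}.
Substituting the second reaction function into the first: P_{Hop} = 49.25 + 0.25(51.25 + 0.25P_{Hop}), which gives 0.9375P_{Hop} = 62.0625 ⇒ P_{Hop} = 66.2.
Then P_{Go} = 51.25 + 0.25·66.2 = 67.8.
q_{Hop} = 183 − 2·66.2 + 67.8 = 118.4.
Profit = (66.2 − 7)·118.4 = 7009.28.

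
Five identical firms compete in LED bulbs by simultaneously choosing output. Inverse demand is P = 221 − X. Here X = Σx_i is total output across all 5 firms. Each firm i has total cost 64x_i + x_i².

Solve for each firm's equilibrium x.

A representative firm's profit is π_i = x_i(221 − X) − 64x_i − x_i², with X = x_i + Σ_{j≠i} x_j.
First-order condition: 157 − 4x_i − Σ_{j≠i} x_j = 0.
In a symmetric equilibrium every firm chooses the same x, so Σ_{j≠i} x_j = 4x. The condition becomes 157 − 8x = 0, giving x = 157/8 = 19.625.

19.625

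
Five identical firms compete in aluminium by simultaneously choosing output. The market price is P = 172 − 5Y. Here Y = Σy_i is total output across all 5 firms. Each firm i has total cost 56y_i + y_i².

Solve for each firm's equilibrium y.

3.625

A representative firm's profit is π_i = y_i(172 − 5Y) − 56y_i − y_i², with Y = y_i + Σ_{j≠i} y_j.
First-order condition: 116 − 12y_i − 5Σ_{j≠i} y_j = 0.
With identical firms, set every y_j = y: then 116 − 12y − 20y = 0, i.e. y = 116/32 = 3.625.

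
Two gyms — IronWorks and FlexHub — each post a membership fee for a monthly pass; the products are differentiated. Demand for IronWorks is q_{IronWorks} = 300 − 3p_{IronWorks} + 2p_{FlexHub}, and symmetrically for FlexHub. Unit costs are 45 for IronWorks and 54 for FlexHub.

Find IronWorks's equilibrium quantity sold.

IronWorks's profit: π = (p_{IronWorks} − 45)(300 − 3p_{IronWorks} + 2p_{FlexHub}).
∂π/∂p_{IronWorks} = 435 − 6p_{IronWorks} + 2p_{FlexHub} = 0 ⇒ p_{IronWorks} = 72.5 + (1/3)p_{FlexHub}.
Similarly p_{FlexHub} = 77 + (1/3)p_{IronWorks}.
Substituting the second reaction function into the first: p_{IronWorks} = 72.5 + (1/3)(77 + (1/3)p_{IronWorks}), which gives (8/9)p_{IronWorks} = 589/6 ⇒ p_{IronWorks} = 110.4375.
Then p_{FlexHub} = 77 + (1/3)·110.4375 = 113.8125.
q_{IronWorks} = 300 − 3·110.4375 + 2·113.8125 = 196.3125.

196.3125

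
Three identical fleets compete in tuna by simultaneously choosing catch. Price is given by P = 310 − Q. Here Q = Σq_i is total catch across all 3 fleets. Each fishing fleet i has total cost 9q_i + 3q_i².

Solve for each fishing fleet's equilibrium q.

A representative fishing fleet's profit is π_i = q_i(310 − Q) − 9q_i − 3q_i², with Q = q_i + Σ_{j≠i} q_j.
First-order condition: 301 − 8q_i − Σ_{j≠i} q_j = 0.
With identical fishing fleets, set every q_j = q: then 301 − 8q − 2q = 0, i.e. q = 301/10 = 30.1.

30.1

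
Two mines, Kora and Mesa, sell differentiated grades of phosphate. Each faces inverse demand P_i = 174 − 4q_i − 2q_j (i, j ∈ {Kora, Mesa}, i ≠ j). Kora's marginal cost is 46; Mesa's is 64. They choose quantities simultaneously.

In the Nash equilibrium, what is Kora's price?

Mine Kora's profit: π = q_{Kora}(174 − 4q_{Kora} − 2q_{Mesa}) − 46q_{Kora}.
∂π/∂q_{Kora} = 128 − 8q_{Kora} − 2q_{Mesa} = 0 ⇒ q_{Kora} = 16 − 0.25q_{Mesa}.
Similarly q_{Mesa} = 13.75 − 0.25q_{Kora}.
Solving the two reaction functions simultaneously: (1 − (−0.25)(−0.25))q_{Kora} = 16 − 0.25·13.75, so 0.9375q_{Kora} = 12.5625 and q_{Kora} = 13.4.
Then q_{Mesa} = 13.75 − 0.25·13.4 = 10.4.
P_{Kora} = 174 − 4·13.4 − 2·10.4 = 99.6.

99.6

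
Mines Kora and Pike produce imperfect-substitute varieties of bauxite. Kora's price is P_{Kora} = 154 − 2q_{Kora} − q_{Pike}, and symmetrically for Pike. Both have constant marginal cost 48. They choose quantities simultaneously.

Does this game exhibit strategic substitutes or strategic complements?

Mine Kora's profit: π = q_{Kora}(154 − 2q_{Kora} − q_{Pike}) − 48q_{Kora}.
∂π/∂q_{Kora} = 106 − 4q_{Kora} − q_{Pike} = 0 ⇒ q_{Kora} = 26.5 − 0.25q_{Pike}.
The best-response slope dq_{Kora}/dq_{Pike} = −0.25 < 0: the reaction function is downward-sloping, so the choices are strategic substitutes.

strategic substitutes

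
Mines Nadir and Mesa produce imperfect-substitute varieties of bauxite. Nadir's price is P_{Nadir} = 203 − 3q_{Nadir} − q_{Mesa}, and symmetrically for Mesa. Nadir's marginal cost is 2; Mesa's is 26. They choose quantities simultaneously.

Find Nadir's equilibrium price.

90.2

Mine Nadir's profit: π = q_{Nadir}(203 − 3q_{Nadir} − q_{Mesa}) − 2q_{Nadir}.
∂π/∂q_{Nadir} = 201 − 6q_{Nadir} − q_{Mesa} = 0 ⇒ q_{Nadir} = 33.5 − (1/6)q_{Mesa}.
Similarly q_{Mesa} = 29.5 − (1/6)q_{Nadir}.
Substituting the second reaction function into the first: q_{Nadir} = 33.5 − (1/6)(29.5 − (1/6)q_{Nadir}), which gives (35/36)q_{Nadir} = 343/12 ⇒ q_{Nadir} = 29.4.
Then q_{Mesa} = 29.5 − (1/6)·29.4 = 24.6.
P_{Nadir} = 203 − 3·29.4 − 24.6 = 90.2.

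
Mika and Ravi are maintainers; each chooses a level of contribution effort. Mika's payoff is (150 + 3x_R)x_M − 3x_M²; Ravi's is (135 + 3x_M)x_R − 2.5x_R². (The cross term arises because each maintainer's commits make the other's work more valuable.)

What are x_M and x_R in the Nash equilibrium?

Expanding Mika's payoff: 150x_M + 3x_Rx_M − 3x_M².
∂π/∂x_M = 150 + 3x_R − 6x_M = 0, so x_M = 25 + 0.5x_R.
Likewise for Ravi: x_R = 27 + 0.6x_M.
Substituting the second reaction function into the first: x_M = 25 + 0.5(27 + 0.6x_M), which gives 0.7x_M = 38.5 ⇒ x_M = 55.
Then x_R = 27 + 0.6·55 = 60.

55, 60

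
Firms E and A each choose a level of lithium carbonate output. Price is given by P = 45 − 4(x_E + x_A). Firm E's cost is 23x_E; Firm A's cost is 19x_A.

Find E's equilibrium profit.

9

Firm E's profit: π = x_E(45 − 4(x_E + x_A)) − 23x_E.
∂π/∂x_E = 22 − 8x_E − 4x_A = 0, so x_E = 2.75 − 0.5x_A.
By the same steps for A: x_A = 3.25 − 0.5x_E.
Plugging x_A into E's best response: x_E = 2.75 − 0.5(3.25 − 0.5x_E) ⇒ 0.75x_E = 1.125, so x_E = 1.5.
Then x_A = 3.25 − 0.5·1.5 = 2.5.
Price P = 45 − 4·4 = 29.
E's profit: (29 − 23)·1.5 = 9.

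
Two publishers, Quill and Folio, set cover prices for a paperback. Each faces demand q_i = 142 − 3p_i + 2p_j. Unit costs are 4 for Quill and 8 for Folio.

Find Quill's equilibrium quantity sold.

105.75

Quill's profit: π = (p_{Quill} − 4)(142 − 3p_{Quill} + 2p_{Folio}).
∂π/∂p_{Quill} = 154 − 6p_{Quill} + 2p_{Folio} = 0 ⇒ p_{Quill} = 77/3 + (1/3)p_{Folio}.
Similarly p_{Folio} = 83/3 + (1/3)p_{Quill}.
Substituting the second reaction function into the first: p_{Quill} = 77/3 + (1/3)(83/3 + (1/3)p_{Quill}), which gives (8/9)p_{Quill} = 314/9 ⇒ p_{Quill} = 39.25.
Then p_{Folio} = 83/3 + (1/3)·39.25 = 40.75.
q_{Quill} = 142 − 3·39.25 + 2·40.75 = 105.75.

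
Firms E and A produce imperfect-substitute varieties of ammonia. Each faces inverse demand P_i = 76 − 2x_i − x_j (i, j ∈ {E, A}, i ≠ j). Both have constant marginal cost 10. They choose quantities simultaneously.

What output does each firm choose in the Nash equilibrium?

13.2

Firm E's profit: π = x_E(76 − 2x_E − x_A) − 10x_E.
∂π/∂x_E = 66 − 4x_E − x_A = 0 ⇒ x_E = 16.5 − 0.25x_A.
The game is symmetric, so in equilibrium x_A = x_E: the reaction function gives 1.25x_E = 16.5, hence x_E = 13.2.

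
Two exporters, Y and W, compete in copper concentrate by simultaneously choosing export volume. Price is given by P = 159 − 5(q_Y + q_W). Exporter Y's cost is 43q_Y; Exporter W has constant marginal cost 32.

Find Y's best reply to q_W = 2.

Exporter Y's profit: π = q_Y(159 − 5(q_Y + q_W)) − 43q_Y.
∂π/∂q_Y = 116 − 10q_Y − 5q_W = 0, so q_Y = 11.6 − 0.5q_W.
At q_W = 2: q_Y = 11.6 − 0.5·2 = 10.6.

10.6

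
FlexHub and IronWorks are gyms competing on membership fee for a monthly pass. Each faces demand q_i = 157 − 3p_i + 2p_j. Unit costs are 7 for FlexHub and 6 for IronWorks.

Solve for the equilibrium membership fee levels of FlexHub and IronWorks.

FlexHub's profit: π = (p_{FlexHub} − 7)(157 − 3p_{FlexHub} + 2p_{IronWorks}).
∂π/∂p_{FlexHub} = 178 − 6p_{FlexHub} + 2p_{IronWorks} = 0 ⇒ p_{FlexHub} = 89/3 + (1/3)p_{IronWorks}.
Similarly p_{IronWorks} = 175/6 + (1/3)p_{FlexHub}.
Plugging p_{IronWorks} into FlexHub's best response: p_{FlexHub} = 89/3 + (1/3)(175/6 + (1/3)p_{FlexHub}) ⇒ (8/9)p_{FlexHub} = 709/18, so p_{FlexHub} = 44.3125.
Then p_{IronWorks} = 175/6 + (1/3)·44.3125 = 43.9375.

44.3125, 43.9375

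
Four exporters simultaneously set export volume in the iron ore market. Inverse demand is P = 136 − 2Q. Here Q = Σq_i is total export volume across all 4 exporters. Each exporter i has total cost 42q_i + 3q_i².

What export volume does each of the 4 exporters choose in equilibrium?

A representative exporter's profit is π_i = q_i(136 − 2Q) − 42q_i − 3q_i², with Q = q_i + Σ_{j≠i} q_j.
First-order condition: 94 − 10q_i − 2Σ_{j≠i} q_j = 0.
In a symmetric equilibrium every exporter chooses the same q, so Σ_{j≠i} q_j = 3q. The condition becomes 94 − 16q = 0, giving q = 94/16 = 5.875.

5.875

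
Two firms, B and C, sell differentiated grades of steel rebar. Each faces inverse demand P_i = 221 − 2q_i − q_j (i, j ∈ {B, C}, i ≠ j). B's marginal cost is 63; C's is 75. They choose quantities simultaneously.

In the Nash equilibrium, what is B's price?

127.8

Firm B's profit: π = q_B(221 − 2q_B − q_C) − 63q_B.
∂π/∂q_B = 158 − 4q_B − q_C = 0 ⇒ q_B = 39.5 − 0.25q_C.
Similarly q_C = 36.5 − 0.25q_B.
Plugging q_C into B's best response: q_B = 39.5 − 0.25(36.5 − 0.25q_B) ⇒ 0.9375q_B = 30.375, so q_B = 32.4.
Then q_C = 36.5 − 0.25·32.4 = 28.4.
P_B = 221 − 2·32.4 − 28.4 = 127.8.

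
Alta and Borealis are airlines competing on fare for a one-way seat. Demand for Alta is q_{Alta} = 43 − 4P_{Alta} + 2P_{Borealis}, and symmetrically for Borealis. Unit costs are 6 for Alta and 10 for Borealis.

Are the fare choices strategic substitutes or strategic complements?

strategic complements

Alta's profit: π = (P_{Alta} − 6)(43 − 4P_{Alta} + 2P_{Borealis}).
∂π/∂P_{Alta} = 67 − 8P_{Alta} + 2P_{Borealis} = 0 ⇒ P_{Alta} = 8.375 + 0.25P_{Borealis}.
The best-response slope dP_{Alta}/dP_{Borealis} = 0.25 > 0: the reaction function is upward-sloping, so the choices are strategic complements.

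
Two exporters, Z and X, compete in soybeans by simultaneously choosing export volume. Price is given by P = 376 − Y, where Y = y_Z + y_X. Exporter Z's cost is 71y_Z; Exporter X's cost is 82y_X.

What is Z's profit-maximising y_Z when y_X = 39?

Exporter Z's profit: π = y_Z(376 − (y_Z + y_X)) − 71y_Z.
∂π/∂y_Z = 305 − 2y_Z − y_X = 0, so y_Z = 152.5 − 0.5y_X.
At y_X = 39: y_Z = 152.5 − 0.5·39 = 133.

133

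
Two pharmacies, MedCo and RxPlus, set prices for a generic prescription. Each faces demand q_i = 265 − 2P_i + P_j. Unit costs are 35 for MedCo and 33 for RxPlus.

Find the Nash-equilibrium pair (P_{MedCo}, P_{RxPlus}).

MedCo's profit: π = (P_{MedCo} − 35)(265 − 2P_{MedCo} + P_{RxPlus}).
∂π/∂P_{MedCo} = 335 − 4P_{MedCo} + P_{RxPlus} = 0 ⇒ P_{MedCo} = 83.75 + 0.25P_{RxPlus}.
Similarly P_{RxPlus} = 82.75 + 0.25P_{MedCo}.
Solving the two reaction functions simultaneously: (1 − (0.25)(0.25))P_{MedCo} = 83.75 + 0.25·82.75, so 0.9375P_{MedCo} = 104.4375 and P_{MedCo} = 111.4.
Then P_{RxPlus} = 82.75 + 0.25·111.4 = 110.6.

111.4, 110.6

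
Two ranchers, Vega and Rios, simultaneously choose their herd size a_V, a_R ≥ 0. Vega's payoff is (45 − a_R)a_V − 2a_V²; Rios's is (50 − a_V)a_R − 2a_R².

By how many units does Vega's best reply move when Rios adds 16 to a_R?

-4

Expanding Vega's payoff: 45a_V − a_Ra_V − 2a_V².
∂π/∂a_V = 45 − a_R − 4a_V = 0, so a_V = 11.25 − 0.25a_R.
The reaction-function slope is −0.25, so a 16-unit rise in a_R moves a_V by −0.25 × 16 = −4. Vega's best response falls — the actions are strategic substitutes.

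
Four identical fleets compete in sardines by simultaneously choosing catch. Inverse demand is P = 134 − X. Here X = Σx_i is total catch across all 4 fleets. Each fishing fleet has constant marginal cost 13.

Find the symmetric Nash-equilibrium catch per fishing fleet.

A representative fishing fleet's profit is π_i = x_i(134 − X) − 13x_i, with X = x_i + Σ_{j≠i} x_j.
First-order condition: 121 − 2x_i − Σ_{j≠i} x_j = 0.
In a symmetric equilibrium every fishing fleet chooses the same x, so Σ_{j≠i} x_j = 3x. The condition becomes 121 − 5x = 0, giving x = 121/5 = 24.2.

24.2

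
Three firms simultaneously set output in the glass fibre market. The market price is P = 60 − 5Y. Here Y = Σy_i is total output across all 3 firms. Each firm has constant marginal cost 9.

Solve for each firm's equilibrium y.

A representative firm's profit is π_i = y_i(60 − 5Y) − 9y_i, with Y = y_i + Σ_{j≠i} y_j.
First-order condition: 51 − 10y_i − 5Σ_{j≠i} y_j = 0.
Imposing symmetry (y_j = y for all j) turns Σ_{j≠i} y_j into 2y, so 51 = 20y and y = 2.55.

2.55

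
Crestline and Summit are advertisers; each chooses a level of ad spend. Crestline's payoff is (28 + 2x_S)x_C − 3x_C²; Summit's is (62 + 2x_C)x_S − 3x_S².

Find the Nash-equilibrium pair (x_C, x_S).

9.125, 13.375

Expanding Crestline's payoff: 28x_C + 2x_Sx_C − 3x_C².
∂π/∂x_C = 28 + 2x_S − 6x_C = 0, so x_C = 14/3 + (1/3)x_S.
Likewise for Summit: x_S = 31/3 + (1/3)x_C.
Substituting the second reaction function into the first: x_C = 14/3 + (1/3)(31/3 + (1/3)x_C), which gives (8/9)x_C = 73/9 ⇒ x_C = 9.125.
Then x_S = 31/3 + (1/3)·9.125 = 13.375.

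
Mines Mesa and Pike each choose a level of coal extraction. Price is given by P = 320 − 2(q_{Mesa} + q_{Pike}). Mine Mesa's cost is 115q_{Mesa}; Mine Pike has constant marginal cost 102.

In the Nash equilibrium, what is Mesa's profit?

2048

Mine Mesa's profit: π = q_{Mesa}(320 − 2(q_{Mesa} + q_{Pike})) − 115q_{Mesa}.
∂π/∂q_{Mesa} = 205 − 4q_{Mesa} − 2q_{Pike} = 0, so q_{Mesa} = 51.25 − 0.5q_{Pike}.
By the same steps for Pike: q_{Pike} = 54.5 − 0.5q_{Mesa}.
Solving the two reaction functions simultaneously: (1 − (−0.5)(−0.5))q_{Mesa} = 51.25 − 0.5·54.5, so 0.75q_{Mesa} = 24 and q_{Mesa} = 32.
Then q_{Pike} = 54.5 − 0.5·32 = 38.5.
Price P = 320 − 2·70.5 = 179.
Mesa's profit: (179 − 115)·32 = 2048.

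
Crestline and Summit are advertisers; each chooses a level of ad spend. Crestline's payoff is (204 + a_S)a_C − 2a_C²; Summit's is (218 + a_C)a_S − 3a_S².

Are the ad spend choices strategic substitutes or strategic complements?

Expanding Crestline's payoff: 204a_C + a_Sa_C − 2a_C².
∂π/∂a_C = 204 + a_S − 4a_C = 0, so a_C = 51 + 0.25a_S.
The best-response slope da_C/da_S = 0.25 > 0: the reaction function is upward-sloping, so the choices are strategic complements.

strategic complements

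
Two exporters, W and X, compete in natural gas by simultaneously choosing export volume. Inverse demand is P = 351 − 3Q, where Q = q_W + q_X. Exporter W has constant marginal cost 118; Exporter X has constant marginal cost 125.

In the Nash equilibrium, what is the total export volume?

51

Exporter W's profit: π = q_W(351 − 3(q_W + q_X)) − 118q_W.
∂π/∂q_W = 233 − 6q_W − 3q_X = 0, so q_W = 233/6 − 0.5q_X.
By the same steps for X: q_X = 113/3 − 0.5q_W.
Plugging q_X into W's best response: q_W = 233/6 − 0.5(113/3 − 0.5q_W) ⇒ 0.75q_W = 20, so q_W = 80/3.
Then q_X = 113/3 − 0.5·(80/3) = 73/3.
Total export volume: 80/3 + 73/3 = 51.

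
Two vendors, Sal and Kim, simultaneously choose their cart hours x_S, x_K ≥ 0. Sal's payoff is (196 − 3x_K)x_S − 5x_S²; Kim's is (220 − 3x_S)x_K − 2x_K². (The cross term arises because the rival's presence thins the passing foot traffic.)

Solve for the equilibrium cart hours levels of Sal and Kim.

4, 52

Expanding Sal's payoff: 196x_S − 3x_Kx_S − 5x_S².
∂π/∂x_S = 196 − 3x_K − 10x_S = 0, so x_S = 19.6 − 0.3x_K.
Likewise for Kim: x_K = 55 − 0.75x_S.
Substituting the second reaction function into the first: x_S = 19.6 − 0.3(55 − 0.75x_S), which gives 0.775x_S = 3.1 ⇒ x_S = 4.
Then x_K = 55 − 0.75·4 = 52.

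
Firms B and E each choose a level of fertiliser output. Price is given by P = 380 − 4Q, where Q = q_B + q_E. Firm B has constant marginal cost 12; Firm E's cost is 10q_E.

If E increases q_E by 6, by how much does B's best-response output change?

-3

Firm B's profit: π = q_B(380 − 4(q_B + q_E)) − 12q_B.
∂π/∂q_B = 368 − 8q_B − 4q_E = 0, so q_B = 46 − 0.5q_E.
The reaction-function slope is −0.5, so a 6-unit rise in q_E moves q_B by −0.5 × 6 = −3. B's best response falls — the actions are strategic substitutes.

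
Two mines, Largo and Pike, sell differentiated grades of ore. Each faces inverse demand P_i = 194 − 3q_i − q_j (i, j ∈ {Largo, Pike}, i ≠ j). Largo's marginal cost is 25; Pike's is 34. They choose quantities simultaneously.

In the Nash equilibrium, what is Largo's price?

Mine Largo's profit: π = q_{Largo}(194 − 3q_{Largo} − q_{Pike}) − 25q_{Largo}.
∂π/∂q_{Largo} = 169 − 6q_{Largo} − q_{Pike} = 0 ⇒ q_{Largo} = 169/6 − (1/6)q_{Pike}.
Similarly q_{Pike} = 80/3 − (1/6)q_{Largo}.
Solving the two reaction functions simultaneously: (1 − (−1/6)(−1/6))q_{Largo} = 169/6 − (1/6)·(80/3), so (35/36)q_{Largo} = 427/18 and q_{Largo} = 24.4.
Then q_{Pike} = 80/3 − (1/6)·24.4 = 22.6.
P_{Largo} = 194 − 3·24.4 − 22.6 = 98.2.

98.2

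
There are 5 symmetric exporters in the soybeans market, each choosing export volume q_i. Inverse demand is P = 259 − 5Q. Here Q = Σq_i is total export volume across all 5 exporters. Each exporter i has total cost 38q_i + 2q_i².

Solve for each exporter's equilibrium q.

6.5

A representative exporter's profit is π_i = q_i(259 − 5Q) − 38q_i − 2q_i², with Q = q_i + Σ_{j≠i} q_j.
First-order condition: 221 − 14q_i − 5Σ_{j≠i} q_j = 0.
In a symmetric equilibrium every exporter chooses the same q, so Σ_{j≠i} q_j = 4q. The condition becomes 221 − 34q = 0, giving q = 221/34 = 6.5.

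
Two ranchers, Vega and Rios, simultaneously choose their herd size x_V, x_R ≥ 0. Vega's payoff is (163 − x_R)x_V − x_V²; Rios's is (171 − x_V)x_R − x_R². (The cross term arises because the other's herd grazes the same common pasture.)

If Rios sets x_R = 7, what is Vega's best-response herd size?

Expanding Vega's payoff: 163x_V − x_Rx_V − x_V².
∂π/∂x_V = 163 − x_R − 2x_V = 0, so x_V = 81.5 − 0.5x_R.
At x_R = 7: x_V = 81.5 − 0.5·7 = 78.

78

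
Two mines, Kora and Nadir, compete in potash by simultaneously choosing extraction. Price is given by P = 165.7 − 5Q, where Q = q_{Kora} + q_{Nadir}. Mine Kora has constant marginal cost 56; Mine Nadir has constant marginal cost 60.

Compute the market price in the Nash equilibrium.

Mine Kora's profit: π = q_{Kora}(165.7 − 5(q_{Kora} + q_{Nadir})) − 56q_{Kora}.
∂π/∂q_{Kora} = 109.7 − 10q_{Kora} − 5q_{Nadir} = 0, so q_{Kora} = 10.97 − 0.5q_{Nadir}.
By the same steps for Nadir: q_{Nadir} = 10.57 − 0.5q_{Kora}.
Plugging q_{Nadir} into Kora's best response: q_{Kora} = 10.97 − 0.5(10.57 − 0.5q_{Kora}) ⇒ 0.75q_{Kora} = 5.685, so q_{Kora} = 7.58.
Then q_{Nadir} = 10.57 − 0.5·7.58 = 6.78.
Equilibrium price: P = 165.7 − 5·14.36 = 93.9.

93.9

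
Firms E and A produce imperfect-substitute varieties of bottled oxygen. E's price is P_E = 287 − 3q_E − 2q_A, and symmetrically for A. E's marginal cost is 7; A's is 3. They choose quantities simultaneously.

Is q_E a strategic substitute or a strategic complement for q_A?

strategic substitutes

Firm E's profit: π = q_E(287 − 3q_E − 2q_A) − 7q_E.
∂π/∂q_E = 280 − 6q_E − 2q_A = 0 ⇒ q_E = 140/3 − (1/3)q_A.
The best-response slope dq_E/dq_A = −1/3 < 0: the reaction function is downward-sloping, so the choices are strategic substitutes.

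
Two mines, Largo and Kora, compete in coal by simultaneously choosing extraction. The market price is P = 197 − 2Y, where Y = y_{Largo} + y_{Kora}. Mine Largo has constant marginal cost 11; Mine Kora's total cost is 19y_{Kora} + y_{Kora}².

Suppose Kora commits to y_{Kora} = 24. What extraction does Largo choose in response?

34.5

Mine Largo's profit: π = y_{Largo}(197 − 2(y_{Largo} + y_{Kora})) − 11y_{Largo}.
∂π/∂y_{Largo} = 186 − 4y_{Largo} − 2y_{Kora} = 0, so y_{Largo} = 46.5 − 0.5y_{Kora}.
At y_{Kora} = 24: y_{Largo} = 46.5 − 0.5·24 = 34.5.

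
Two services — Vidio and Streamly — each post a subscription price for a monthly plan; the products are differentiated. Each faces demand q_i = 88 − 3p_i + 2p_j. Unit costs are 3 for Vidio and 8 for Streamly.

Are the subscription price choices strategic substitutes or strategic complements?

strategic complements

Vidio's profit: π = (p_{Vidio} − 3)(88 − 3p_{Vidio} + 2p_{Streamly}).
∂π/∂p_{Vidio} = 97 − 6p_{Vidio} + 2p_{Streamly} = 0 ⇒ p_{Vidio} = 97/6 + (1/3)p_{Streamly}.
The best-response slope dp_{Vidio}/dp_{Streamly} = 1/3 > 0: the reaction function is upward-sloping, so the choices are strategic complements.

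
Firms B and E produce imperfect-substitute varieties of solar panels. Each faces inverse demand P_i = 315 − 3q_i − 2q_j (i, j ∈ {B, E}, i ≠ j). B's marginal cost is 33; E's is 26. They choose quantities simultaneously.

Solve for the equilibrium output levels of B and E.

Firm B's profit: π = q_B(315 − 3q_B − 2q_E) − 33q_B.
∂π/∂q_B = 282 − 6q_B − 2q_E = 0 ⇒ q_B = 47 − (1/3)q_E.
Similarly q_E = 289/6 − (1/3)q_B.
Plugging q_E into B's best response: q_B = 47 − (1/3)(289/6 − (1/3)q_B) ⇒ (8/9)q_B = 557/18, so q_B = 34.8125.
Then q_E = 289/6 − (1/3)·34.8125 = 36.5625.

34.8125, 36.5625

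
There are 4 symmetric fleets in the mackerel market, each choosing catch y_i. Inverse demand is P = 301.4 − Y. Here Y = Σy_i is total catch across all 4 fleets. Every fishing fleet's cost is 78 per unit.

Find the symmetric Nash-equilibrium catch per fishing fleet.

A representative fishing fleet's profit is π_i = y_i(301.4 − Y) − 78y_i, with Y = y_i + Σ_{j≠i} y_j.
First-order condition: 223.4 − 2y_i − Σ_{j≠i} y_j = 0.
In a symmetric equilibrium every fishing fleet chooses the same y, so Σ_{j≠i} y_j = 3y. The condition becomes 223.4 − 5y = 0, giving y = 223.4/5 = 44.68.

44.68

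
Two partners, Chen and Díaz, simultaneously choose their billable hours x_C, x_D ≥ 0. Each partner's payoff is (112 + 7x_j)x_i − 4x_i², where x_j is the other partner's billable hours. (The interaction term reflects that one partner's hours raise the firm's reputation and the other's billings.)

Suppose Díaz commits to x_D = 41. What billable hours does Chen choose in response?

Chen's payoff is (112 + 7x_D)x_C − 4x_C².
∂π/∂x_C = 112 + 7x_D − 8x_C = 0, so x_C = 14 + 0.875x_D.
At x_D = 41: x_C = 14 + 0.875·41 = 49.875.

49.875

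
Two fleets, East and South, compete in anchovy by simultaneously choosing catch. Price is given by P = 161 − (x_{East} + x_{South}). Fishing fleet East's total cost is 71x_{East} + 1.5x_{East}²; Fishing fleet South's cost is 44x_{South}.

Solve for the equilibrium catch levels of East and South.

Fishing fleet East's profit: π = x_{East}(161 − (x_{East} + x_{South})) − 71x_{East} − 1.5x_{East}².
∂π/∂x_{East} = 90 − 5x_{East} − x_{South} = 0, so x_{East} = 18 − 0.2x_{South}.
For South: ∂π/∂x_{South} = 117 − 2x_{South} − x_{East} = 0 ⇒ x_{South} = 58.5 − 0.5x_{East}.
Plugging x_{South} into East's best response: x_{East} = 18 − 0.2(58.5 − 0.5x_{East}) ⇒ 0.9x_{East} = 6.3, so x_{East} = 7.
Then x_{South} = 58.5 − 0.5·7 = 55.

7, 55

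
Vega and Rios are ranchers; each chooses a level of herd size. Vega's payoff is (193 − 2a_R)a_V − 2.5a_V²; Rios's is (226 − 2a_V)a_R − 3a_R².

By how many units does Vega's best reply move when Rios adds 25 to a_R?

Expanding Vega's payoff: 193a_V − 2a_Ra_V − 2.5a_V².
∂π/∂a_V = 193 − 2a_R − 5a_V = 0, so a_V = 38.6 − 0.4a_R.
The reaction-function slope is −0.4, so a 25-unit rise in a_R moves a_V by −0.4 × 25 = −10. Vega's best response falls — the actions are strategic substitutes.

-10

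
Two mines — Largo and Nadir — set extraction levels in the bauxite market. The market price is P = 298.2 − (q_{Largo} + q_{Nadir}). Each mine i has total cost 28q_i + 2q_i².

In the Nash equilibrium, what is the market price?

221

Mine Largo's profit: π = q_{Largo}(298.2 − (q_{Largo} + q_{Nadir})) − 28q_{Largo} − 2q_{Largo}².
∂π/∂q_{Largo} = 270.2 − 6q_{Largo} − q_{Nadir} = 0, so q_{Largo} = 1351/30 − (1/6)q_{Nadir}.
The game is symmetric, so in equilibrium q_{Nadir} = q_{Largo}: the reaction function gives (7/6)q_{Largo} = 1351/30, hence q_{Largo} = 38.6.
Equilibrium price: P = 298.2 − 77.2 = 221.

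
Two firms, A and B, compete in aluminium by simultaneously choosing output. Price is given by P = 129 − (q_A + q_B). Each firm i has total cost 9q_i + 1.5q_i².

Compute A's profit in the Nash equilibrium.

Firm A's profit: π = q_A(129 − (q_A + q_B)) − 9q_A − 1.5q_A².
∂π/∂q_A = 120 − 5q_A − q_B = 0, so q_A = 24 − 0.2q_B.
By symmetry q_B = q_A; substituting into the reaction function, 1.2q_A = 24 and q_A = 20.
Price P = 129 − 40 = 89.
A's profit: (89 − 9)·20 − 1.5(20)² = 1000.

1000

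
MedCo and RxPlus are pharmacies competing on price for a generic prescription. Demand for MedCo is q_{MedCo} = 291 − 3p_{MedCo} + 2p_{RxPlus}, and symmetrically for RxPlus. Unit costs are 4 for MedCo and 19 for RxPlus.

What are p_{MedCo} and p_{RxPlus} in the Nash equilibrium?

MedCo's profit: π = (p_{MedCo} − 4)(291 − 3p_{MedCo} + 2p_{RxPlus}).
∂π/∂p_{MedCo} = 303 − 6p_{MedCo} + 2p_{RxPlus} = 0 ⇒ p_{MedCo} = 50.5 + (1/3)p_{RxPlus}.
Similarly p_{RxPlus} = 58 + (1/3)p_{MedCo}.
Solving the two reaction functions simultaneously: (1 − (1/3)(1/3))p_{MedCo} = 50.5 + (1/3)·58, so (8/9)p_{MedCo} = 419/6 and p_{MedCo} = 78.5625.
Then p_{RxPlus} = 58 + (1/3)·78.5625 = 84.1875.

78.5625, 84.1875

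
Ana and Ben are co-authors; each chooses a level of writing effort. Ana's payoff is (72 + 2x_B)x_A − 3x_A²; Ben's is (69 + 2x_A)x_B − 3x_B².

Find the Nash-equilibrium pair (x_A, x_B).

Expanding Ana's payoff: 72x_A + 2x_Bx_A − 3x_A².
∂π/∂x_A = 72 + 2x_B − 6x_A = 0, so x_A = 12 + (1/3)x_B.
Likewise for Ben: x_B = 11.5 + (1/3)x_A.
Solving the two reaction functions simultaneously: (1 − (1/3)(1/3))x_A = 12 + (1/3)·11.5, so (8/9)x_A = 95/6 and x_A = 17.8125.
Then x_B = 11.5 + (1/3)·17.8125 = 17.4375.

17.8125, 17.4375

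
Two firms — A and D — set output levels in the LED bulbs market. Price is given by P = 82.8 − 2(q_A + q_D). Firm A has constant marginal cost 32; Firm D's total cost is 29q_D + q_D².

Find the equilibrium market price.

Firm A's profit: π = q_A(82.8 − 2(q_A + q_D)) − 32q_A.
∂π/∂q_A = 50.8 − 4q_A − 2q_D = 0, so q_A = 12.7 − 0.5q_D.
For D: ∂π/∂q_D = 53.8 − 6q_D − 2q_A = 0 ⇒ q_D = 269/30 − (1/3)q_A.
Solving the two reaction functions simultaneously: (1 − (−0.5)(−1/3))q_A = 12.7 − 0.5·(269/30), so (5/6)q_A = 493/60 and q_A = 9.86.
Then q_D = 269/30 − (1/3)·9.86 = 5.68.
Equilibrium price: P = 82.8 − 2·15.54 = 51.72.

51.72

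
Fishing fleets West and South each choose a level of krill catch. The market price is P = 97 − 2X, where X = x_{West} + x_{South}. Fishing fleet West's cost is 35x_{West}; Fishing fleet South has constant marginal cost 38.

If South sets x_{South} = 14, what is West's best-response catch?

Fishing fleet West's profit: π = x_{West}(97 − 2(x_{West} + x_{South})) − 35x_{West}.
∂π/∂x_{West} = 62 − 4x_{West} − 2x_{South} = 0, so x_{West} = 15.5 − 0.5x_{South}.
At x_{South} = 14: x_{West} = 15.5 − 0.5·14 = 8.5.

8.5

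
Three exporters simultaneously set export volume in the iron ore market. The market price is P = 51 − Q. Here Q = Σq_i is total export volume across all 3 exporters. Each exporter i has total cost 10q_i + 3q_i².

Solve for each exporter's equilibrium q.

A representative exporter's profit is π_i = q_i(51 − Q) − 10q_i − 3q_i², with Q = q_i + Σ_{j≠i} q_j.
First-order condition: 41 − 8q_i − Σ_{j≠i} q_j = 0.
With identical exporters, set every q_j = q: then 41 − 8q − 2q = 0, i.e. q = 41/10 = 4.1.

4.1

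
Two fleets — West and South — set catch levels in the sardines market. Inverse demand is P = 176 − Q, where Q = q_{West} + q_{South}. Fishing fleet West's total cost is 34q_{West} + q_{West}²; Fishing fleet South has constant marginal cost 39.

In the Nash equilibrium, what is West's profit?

Fishing fleet West's profit: π = q_{West}(176 − (q_{West} + q_{South})) − 34q_{West} − q_{West}².
∂π/∂q_{West} = 142 − 4q_{West} − q_{South} = 0, so q_{West} = 35.5 − 0.25q_{South}.
For South: ∂π/∂q_{South} = 137 − 2q_{South} − q_{West} = 0 ⇒ q_{South} = 68.5 − 0.5q_{West}.
Plugging q_{South} into West's best response: q_{West} = 35.5 − 0.25(68.5 − 0.5q_{West}) ⇒ 0.875q_{West} = 18.375, so q_{West} = 21.
Then q_{South} = 68.5 − 0.5·21 = 58.
Price P = 176 − 79 = 97.
West's profit: (97 − 34)·21 − (21)² = 882.

882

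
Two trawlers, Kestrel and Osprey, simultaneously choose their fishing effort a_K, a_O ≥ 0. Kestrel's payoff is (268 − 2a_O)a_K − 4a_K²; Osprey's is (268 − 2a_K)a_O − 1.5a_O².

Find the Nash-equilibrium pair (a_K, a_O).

13.4, 80.4

Expanding Kestrel's payoff: 268a_K − 2a_Oa_K − 4a_K².
∂π/∂a_K = 268 − 2a_O − 8a_K = 0, so a_K = 33.5 − 0.25a_O.
Likewise for Osprey: a_O = 268/3 − (2/3)a_K.
Solving the two reaction functions simultaneously: (1 − (−0.25)(−2/3))a_K = 33.5 − 0.25·(268/3), so (5/6)a_K = 67/6 and a_K = 13.4.
Then a_O = 268/3 − (2/3)·13.4 = 80.4.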